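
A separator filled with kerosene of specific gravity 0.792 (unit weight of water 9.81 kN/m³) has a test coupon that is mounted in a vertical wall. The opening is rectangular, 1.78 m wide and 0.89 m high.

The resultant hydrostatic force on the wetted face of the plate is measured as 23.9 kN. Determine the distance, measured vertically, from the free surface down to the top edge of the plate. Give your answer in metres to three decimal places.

d_top ≈ 1.497 m

γ = 0.792 × 9.81 = 7.76952 kN/m³.
A = 1.78 × 0.89 = 1.5842 m².
From F = γ·h_c·A, the centroid depth is h_c = 23.9/(7.76952 × 1.5842) = 1.94175 m.
The centroid lies 0.89/2 = 0.445 m below the top edge, so the top edge sits at h_top = 1.94175 − 0.445 = 1.49675 m below the surface.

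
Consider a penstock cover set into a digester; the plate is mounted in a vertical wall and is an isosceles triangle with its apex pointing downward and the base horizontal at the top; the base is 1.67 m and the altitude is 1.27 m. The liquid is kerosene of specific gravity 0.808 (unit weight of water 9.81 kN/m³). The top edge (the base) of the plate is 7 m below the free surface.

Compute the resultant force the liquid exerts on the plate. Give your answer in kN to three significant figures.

F ≈ 62.4 kN

γ = 0.808 × 9.81 = 7.92648 kN/m³.
With the apex down, the centroid sits h/3 = 1.27/3 = 0.423333 m below the base (the top edge), so the centroid depth is h_c = 7 + 0.423333 = 7.42333 m.
A = ½ × 1.67 × 1.27 = 1.06045 m².
Resultant F = γ·h_c·A = 7.92648 × 7.42333 × 1.06045 = 62.3978 kN.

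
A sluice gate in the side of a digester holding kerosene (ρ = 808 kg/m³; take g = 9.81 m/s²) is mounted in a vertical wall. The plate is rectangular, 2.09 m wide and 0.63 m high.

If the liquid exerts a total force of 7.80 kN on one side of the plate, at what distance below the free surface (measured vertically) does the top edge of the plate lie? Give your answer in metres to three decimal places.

γ = ρg = 808 × 9.81 / 1000 = 7.92648 kN/m³.
A = 2.09 × 0.63 = 1.3167 m².
From F = γ·h_c·A, the centroid depth is h_c = 7.80/(7.92648 × 1.3167) = 0.747356 m.
The centroid lies 0.63/2 = 0.315 m below the top edge, so the top edge sits at h_top = 0.747356 − 0.315 = 0.432356 m below the surface.

d_top ≈ 0.432 m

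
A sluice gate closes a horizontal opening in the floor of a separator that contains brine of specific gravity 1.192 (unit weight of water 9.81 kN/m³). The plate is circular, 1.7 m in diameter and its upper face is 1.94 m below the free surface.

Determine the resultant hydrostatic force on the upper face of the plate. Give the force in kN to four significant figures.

F ≈ 51.49 kN

γ = 1.192 × 9.81 = 11.69352 kN/m³.
The plate is horizontal, so pressure is uniform at p = γ·h = 11.69352 × 1.94 = 22.6854 kN/m².
A = π(0.85)² = 2.2698 m².
F = p·A = 22.6854 × 2.2698 = 51.4913 kN.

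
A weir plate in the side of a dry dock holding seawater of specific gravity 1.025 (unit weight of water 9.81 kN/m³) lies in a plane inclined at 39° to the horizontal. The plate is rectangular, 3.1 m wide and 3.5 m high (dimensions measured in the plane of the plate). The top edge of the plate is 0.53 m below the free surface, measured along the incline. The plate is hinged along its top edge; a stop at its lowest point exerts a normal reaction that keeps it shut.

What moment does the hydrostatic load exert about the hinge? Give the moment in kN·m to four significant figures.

M ≈ 344.0 kN·m

γ = 1.025 × 9.81 = 10.05525 kN/m³.
Let θ = 39° be the plate's angle to the horizontal; measure y along the incline from where the plane meets the free surface. Vertical depth h = y·sinθ with sinθ = 0.629320.
The centroid lies 3.5/2 = 1.75 m below the top edge, so y_c = 0.53 + 1.75 = 2.28 m and h_c = 2.28 × 0.629320 = 1.43485 m.
A = 3.1 × 3.5 = 10.85 m².
Resultant F = γ·h_c·A = 10.05525 × 1.43485 × 10.85 = 156.541 kN.
I_c = b·h³/12 = 3.1 × 3.5³/12 = 11.076 m⁴.
Centre of pressure: y_p = y_c + I_c/(y_c·A) = 2.28 + 11.076/(2.28 × 10.85) = 2.28 + 0.447732 = 2.72773 m along the plane.
The resultant acts 1.75 + 0.447732 = 2.19773 m (along the plate) below the hinge at the top edge, so the moment about the hinge is M = F × 2.19773 = 156.541 × 2.19773 = 344.035 kN·m.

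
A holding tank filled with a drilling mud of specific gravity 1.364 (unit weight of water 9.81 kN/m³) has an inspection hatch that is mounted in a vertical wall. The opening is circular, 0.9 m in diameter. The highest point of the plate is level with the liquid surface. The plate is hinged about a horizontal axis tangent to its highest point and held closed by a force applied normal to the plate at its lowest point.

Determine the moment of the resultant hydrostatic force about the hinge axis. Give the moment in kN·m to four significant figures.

γ = 1.364 × 9.81 = 13.38084 kN/m³.
The centroid is at the centre, 0.45 m below the top of the plate, so the centroid depth is h_c = 0.45 m.
A = π(0.45)² = 0.636173 m².
Resultant F = γ·h_c·A = 13.38084 × 0.45 × 0.636173 = 3.83064 kN.
I_c = πr⁴/4 = π × 0.45⁴/4 = 0.0322062 m⁴.
Centre of pressure: y_p = y_c + I_c/(y_c·A) = 0.45 + 0.0322062/(0.45 × 0.636173) = 0.45 + 0.1125 = 0.5625 m along the plane.
The resultant acts 0.45 + 0.1125 = 0.5625 m (along the plate) below the hinge at the top edge, so the moment about the hinge is M = F × 0.5625 = 3.83064 × 0.5625 = 2.15474 kN·m.

M ≈ 2.155 kN·m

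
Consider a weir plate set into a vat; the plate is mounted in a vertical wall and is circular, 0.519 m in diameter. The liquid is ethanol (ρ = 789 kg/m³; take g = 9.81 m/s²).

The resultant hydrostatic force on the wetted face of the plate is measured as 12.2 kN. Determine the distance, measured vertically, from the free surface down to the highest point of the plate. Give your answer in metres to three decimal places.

d_top ≈ 7.191 m

γ = ρg = 789 × 9.81 / 1000 = 7.74009 kN/m³.
A = π(0.2595)² = 0.211556 m².
From F = γ·h_c·A, the centroid depth is h_c = 12.2/(7.74009 × 0.211556) = 7.45055 m.
The centroid is at the centre, 0.2595 m below the top of the plate, so the highest point sits at h_top = 7.45055 − 0.2595 = 7.19105 m below the surface.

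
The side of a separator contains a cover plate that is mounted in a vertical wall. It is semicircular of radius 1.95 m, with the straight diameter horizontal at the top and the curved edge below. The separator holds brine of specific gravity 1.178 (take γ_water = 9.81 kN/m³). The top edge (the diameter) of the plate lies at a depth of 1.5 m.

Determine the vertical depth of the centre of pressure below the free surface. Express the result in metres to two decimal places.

γ = 1.178 × 9.81 = 11.55618 kN/m³.
The centroid of a semicircle lies 4r/(3π) = 0.827606 m from the diameter, here below the top edge, so the centroid depth is h_c = 1.5 + 0.827606 = 2.32761 m.
A = πr²/2 = π × 1.95²/2 = 5.97295 m².
Resultant F = γ·h_c·A = 11.55618 × 2.32761 × 5.97295 = 160.662 kN.
I_c = (π/8 − 8/(9π))·r⁴ = 0.109757 × 1.95⁴ = 1.58698 m⁴.
Centre of pressure: y_p = y_c + I_c/(y_c·A) = 2.32761 + 1.58698/(2.32761 × 5.97295) = 2.32761 + 0.114149 = 2.44176 m along the plane.

h_p = 2.44 m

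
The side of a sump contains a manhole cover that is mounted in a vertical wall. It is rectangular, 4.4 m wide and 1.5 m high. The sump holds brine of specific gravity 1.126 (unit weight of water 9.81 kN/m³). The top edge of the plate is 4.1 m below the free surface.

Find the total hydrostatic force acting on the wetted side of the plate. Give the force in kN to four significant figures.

F ≈ 353.6 kN

γ = 1.126 × 9.81 = 11.04606 kN/m³.
The centroid lies 1.5/2 = 0.75 m below the top edge, so the centroid depth is h_c = 4.1 + 0.75 = 4.85 m.
A = 4.4 × 1.5 = 6.6 m².
Resultant F = γ·h_c·A = 11.04606 × 4.85 × 6.6 = 353.584 kN.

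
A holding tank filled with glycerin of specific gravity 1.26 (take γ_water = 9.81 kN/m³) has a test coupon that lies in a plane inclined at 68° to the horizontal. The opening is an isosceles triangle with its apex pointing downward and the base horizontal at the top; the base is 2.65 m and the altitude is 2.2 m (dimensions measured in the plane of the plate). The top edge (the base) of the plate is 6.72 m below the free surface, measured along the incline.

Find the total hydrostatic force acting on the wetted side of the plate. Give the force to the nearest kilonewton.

F ≈ 249 kN

γ = 1.26 × 9.81 = 12.3606 kN/m³.
Let θ = 68° be the plate's angle to the horizontal; measure y along the incline from where the plane meets the free surface. Vertical depth h = y·sinθ with sinθ = 0.927184.
With the apex down, the centroid sits h/3 = 2.2/3 = 0.733333 m below the base (the top edge), so y_c = 6.72 + 0.733333 = 7.45333 m and h_c = 7.45333 × 0.927184 = 6.91061 m.
A = ½ × 2.65 × 2.2 = 2.915 m².
Resultant F = γ·h_c·A = 12.3606 × 6.91061 × 2.915 = 248.997 kN.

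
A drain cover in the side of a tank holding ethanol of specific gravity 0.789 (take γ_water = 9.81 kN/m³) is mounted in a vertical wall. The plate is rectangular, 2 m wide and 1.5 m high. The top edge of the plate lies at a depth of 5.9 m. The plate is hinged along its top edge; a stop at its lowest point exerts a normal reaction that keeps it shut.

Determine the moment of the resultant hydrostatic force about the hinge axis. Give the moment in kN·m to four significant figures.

γ = 0.789 × 9.81 = 7.74009 kN/m³.
The centroid lies 1.5/2 = 0.75 m below the top edge, so the centroid depth is h_c = 5.9 + 0.75 = 6.65 m.
A = 2 × 1.5 = 3 m².
Resultant F = γ·h_c·A = 7.74009 × 6.65 × 3 = 154.415 kN.
I_c = b·h³/12 = 2 × 1.5³/12 = 0.5625 m⁴.
Centre of pressure: y_p = y_c + I_c/(y_c·A) = 6.65 + 0.5625/(6.65 × 3) = 6.65 + 0.0281955 = 6.6782 m along the plane.
The resultant acts 0.75 + 0.0281955 = 0.778196 m (along the plate) below the hinge at the top edge, so the moment about the hinge is M = F × 0.778196 = 154.415 × 0.778196 = 120.165 kN·m.

M ≈ 120.2 kN·m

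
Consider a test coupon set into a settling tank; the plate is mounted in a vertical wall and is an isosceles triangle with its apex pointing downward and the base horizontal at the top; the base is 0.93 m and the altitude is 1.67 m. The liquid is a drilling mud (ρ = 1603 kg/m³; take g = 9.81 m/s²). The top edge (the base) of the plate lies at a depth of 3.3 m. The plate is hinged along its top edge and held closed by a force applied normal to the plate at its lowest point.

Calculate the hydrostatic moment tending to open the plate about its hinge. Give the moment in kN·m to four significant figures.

γ = ρg = 1603 × 9.81 / 1000 = 15.72543 kN/m³.
With the apex down, the centroid sits h/3 = 1.67/3 = 0.556667 m below the base (the top edge), so the centroid depth is h_c = 3.3 + 0.556667 = 3.85667 m.
A = ½ × 0.93 × 1.67 = 0.77655 m².
Resultant F = γ·h_c·A = 15.72543 × 3.85667 × 0.77655 = 47.096 kN.
I_c = b·h³/36 = 0.93 × 1.67³/36 = 0.120318 m⁴.
Centre of pressure: y_p = y_c + I_c/(y_c·A) = 3.85667 + 0.120318/(3.85667 × 0.77655) = 3.85667 + 0.0401743 = 3.89684 m along the plane.
The resultant acts 0.556667 + 0.0401743 = 0.596841 m (along the plate) below the hinge at the top edge, so the moment about the hinge is M = F × 0.596841 = 47.096 × 0.596841 = 28.1088 kN·m.

M ≈ 28.11 kN·m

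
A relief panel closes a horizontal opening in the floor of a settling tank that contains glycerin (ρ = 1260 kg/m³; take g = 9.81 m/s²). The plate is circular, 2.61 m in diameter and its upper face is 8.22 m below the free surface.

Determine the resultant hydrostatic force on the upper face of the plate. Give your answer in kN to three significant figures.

F ≈ 544 kN

γ = ρg = 1260 × 9.81 / 1000 = 12.3606 kN/m³.
The plate is horizontal, so pressure is uniform at p = γ·h = 12.3606 × 8.22 = 101.604 kN/m².
A = π(1.305)² = 5.35021 m².
F = p·A = 101.604 × 5.35021 = 543.603 kN.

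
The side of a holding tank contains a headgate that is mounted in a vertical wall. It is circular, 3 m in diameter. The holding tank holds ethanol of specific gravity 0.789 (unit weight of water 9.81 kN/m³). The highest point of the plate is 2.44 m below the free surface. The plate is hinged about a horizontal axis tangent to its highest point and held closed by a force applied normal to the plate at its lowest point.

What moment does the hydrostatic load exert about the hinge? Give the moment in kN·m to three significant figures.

M ≈ 354 kN·m

γ = 0.789 × 9.81 = 7.74009 kN/m³.
The centroid is at the centre, 1.5 m below the top of the plate, so the centroid depth is h_c = 2.44 + 1.5 = 3.94 m.
A = π(1.5)² = 7.06858 m².
Resultant F = γ·h_c·A = 7.74009 × 3.94 × 7.06858 = 215.563 kN.
I_c = πr⁴/4 = π × 1.5⁴/4 = 3.97608 m⁴.
Centre of pressure: y_p = y_c + I_c/(y_c·A) = 3.94 + 3.97608/(3.94 × 7.06858) = 3.94 + 0.142767 = 4.08277 m along the plane.
The resultant acts 1.5 + 0.142767 = 1.64277 m (along the plate) below the hinge at the top edge, so the moment about the hinge is M = F × 1.64277 = 215.563 × 1.64277 = 354.12 kN·m.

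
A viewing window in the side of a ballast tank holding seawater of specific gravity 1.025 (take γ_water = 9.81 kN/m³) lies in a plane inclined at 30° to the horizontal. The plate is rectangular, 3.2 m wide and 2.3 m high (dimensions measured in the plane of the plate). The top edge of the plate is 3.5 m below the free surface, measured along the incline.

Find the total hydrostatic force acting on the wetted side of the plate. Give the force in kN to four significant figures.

F ≈ 172.1 kN

γ = 1.025 × 9.81 = 10.05525 kN/m³.
Let θ = 30° be the plate's angle to the horizontal; measure y along the incline from where the plane meets the free surface. Vertical depth h = y·sinθ with sinθ = 0.500000.
The centroid lies 2.3/2 = 1.15 m below the top edge, so y_c = 3.5 + 1.15 = 4.65 m and h_c = 4.65 × 0.500000 = 2.325 m.
A = 3.2 × 2.3 = 7.36 m².
Resultant F = γ·h_c·A = 10.05525 × 2.325 × 7.36 = 172.065 kN.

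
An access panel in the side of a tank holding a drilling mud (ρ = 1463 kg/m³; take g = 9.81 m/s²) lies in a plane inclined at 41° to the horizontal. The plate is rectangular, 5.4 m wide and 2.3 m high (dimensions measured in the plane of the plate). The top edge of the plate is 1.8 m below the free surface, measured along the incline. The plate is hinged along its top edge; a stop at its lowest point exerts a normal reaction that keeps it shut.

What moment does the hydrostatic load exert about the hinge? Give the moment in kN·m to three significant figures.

M ≈ 448 kN·m

γ = ρg = 1463 × 9.81 / 1000 = 14.35203 kN/m³.
Let θ = 41° be the plate's angle to the horizontal; measure y along the incline from where the plane meets the free surface. Vertical depth h = y·sinθ with sinθ = 0.656059.
The centroid lies 2.3/2 = 1.15 m below the top edge, so y_c = 1.8 + 1.15 = 2.95 m and h_c = 2.95 × 0.656059 = 1.93537 m.
A = 5.4 × 2.3 = 12.42 m².
Resultant F = γ·h_c·A = 14.35203 × 1.93537 × 12.42 = 344.984 kN.
I_c = b·h³/12 = 5.4 × 2.3³/12 = 5.47515 m⁴.
Centre of pressure: y_p = y_c + I_c/(y_c·A) = 2.95 + 5.47515/(2.95 × 12.42) = 2.95 + 0.149435 = 3.09944 m along the plane.
The resultant acts 1.15 + 0.149435 = 1.29943 m (along the plate) below the hinge at the top edge, so the moment about the hinge is M = F × 1.29943 = 344.984 × 1.29943 = 448.283 kN·m.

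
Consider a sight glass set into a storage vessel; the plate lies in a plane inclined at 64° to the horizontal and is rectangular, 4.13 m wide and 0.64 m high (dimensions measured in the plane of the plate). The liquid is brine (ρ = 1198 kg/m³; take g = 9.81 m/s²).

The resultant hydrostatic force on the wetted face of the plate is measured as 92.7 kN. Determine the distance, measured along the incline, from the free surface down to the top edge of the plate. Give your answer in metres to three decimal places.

y_top ≈ 3.000 m

γ = ρg = 1198 × 9.81 / 1000 = 11.75238 kN/m³.
A = 4.13 × 0.64 = 2.6432 m².
From F = γ·h_c·A, the centroid depth is h_c = 92.7/(11.75238 × 2.6432) = 2.98417 m.
Let θ = 64° be the plate's angle to the horizontal; measure y along the incline from where the plane meets the free surface. Vertical depth h = y·sinθ with sinθ = 0.898794.
Along the incline, y_c = h_c/sinθ = 2.98417/0.898794 = 3.32019 m.
The centroid lies 0.64/2 = 0.32 m below the top edge, so the top edge sits at y_top = 3.32019 − 0.32 = 3.00019 m along the incline.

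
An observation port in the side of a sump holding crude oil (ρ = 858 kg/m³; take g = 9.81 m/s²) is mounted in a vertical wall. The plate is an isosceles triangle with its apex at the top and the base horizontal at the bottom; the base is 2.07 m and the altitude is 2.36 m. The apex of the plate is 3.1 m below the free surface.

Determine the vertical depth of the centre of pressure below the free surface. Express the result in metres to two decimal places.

h_p = 4.74 m

γ = ρg = 858 × 9.81 / 1000 = 8.41698 kN/m³.
With the apex up, the centroid sits 2h/3 = 2 × 2.36/3 = 1.57333 m below the apex, so the centroid depth is h_c = 3.1 + 1.57333 = 4.67333 m.
A = ½ × 2.07 × 2.36 = 2.4426 m².
Resultant F = γ·h_c·A = 8.41698 × 4.67333 × 2.4426 = 96.0805 kN.
I_c = b·h³/36 = 2.07 × 2.36³/36 = 0.755795 m⁴.
Centre of pressure: y_p = y_c + I_c/(y_c·A) = 4.67333 + 0.755795/(4.67333 × 2.4426) = 4.67333 + 0.0662102 = 4.73954 m along the plane.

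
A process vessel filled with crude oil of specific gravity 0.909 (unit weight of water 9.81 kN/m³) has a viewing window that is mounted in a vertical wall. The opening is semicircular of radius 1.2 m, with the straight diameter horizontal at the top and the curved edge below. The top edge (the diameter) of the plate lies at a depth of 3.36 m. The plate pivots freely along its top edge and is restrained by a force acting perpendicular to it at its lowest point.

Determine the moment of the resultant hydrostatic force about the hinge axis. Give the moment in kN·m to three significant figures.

M ≈ 41.8 kN·m

γ = 0.909 × 9.81 = 8.91729 kN/m³.
The centroid of a semicircle lies 4r/(3π) = 0.509296 m from the diameter, here below the top edge, so the centroid depth is h_c = 3.36 + 0.509296 = 3.8693 m.
A = πr²/2 = π × 1.2²/2 = 2.26195 m².
Resultant F = γ·h_c·A = 8.91729 × 3.8693 × 2.26195 = 78.0456 kN.
I_c = (π/8 − 8/(9π))·r⁴ = 0.109757 × 1.2⁴ = 0.227592 m⁴.
Centre of pressure: y_p = y_c + I_c/(y_c·A) = 3.8693 + 0.227592/(3.8693 × 2.26195) = 3.8693 + 0.0260041 = 3.8953 m along the plane.
The resultant acts 0.509296 + 0.0260041 = 0.5353 m (along the plate) below the hinge at the top edge, so the moment about the hinge is M = F × 0.5353 = 78.0456 × 0.5353 = 41.7778 kN·m.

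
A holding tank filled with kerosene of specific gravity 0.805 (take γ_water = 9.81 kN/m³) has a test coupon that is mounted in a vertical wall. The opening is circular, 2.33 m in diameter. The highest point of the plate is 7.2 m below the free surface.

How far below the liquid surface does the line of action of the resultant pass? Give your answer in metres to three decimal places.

γ = 0.805 × 9.81 = 7.89705 kN/m³.
The centroid is at the centre, 1.165 m below the top of the plate, so the centroid depth is h_c = 7.2 + 1.165 = 8.365 m.
A = π(1.165)² = 4.26385 m².
Resultant F = γ·h_c·A = 7.89705 × 8.365 × 4.26385 = 281.665 kN.
I_c = πr⁴/4 = π × 1.165⁴/4 = 1.44675 m⁴.
Centre of pressure: y_p = y_c + I_c/(y_c·A) = 8.365 + 1.44675/(8.365 × 4.26385) = 8.365 + 0.0405626 = 8.40556 m along the plane.

h_p = 8.406 m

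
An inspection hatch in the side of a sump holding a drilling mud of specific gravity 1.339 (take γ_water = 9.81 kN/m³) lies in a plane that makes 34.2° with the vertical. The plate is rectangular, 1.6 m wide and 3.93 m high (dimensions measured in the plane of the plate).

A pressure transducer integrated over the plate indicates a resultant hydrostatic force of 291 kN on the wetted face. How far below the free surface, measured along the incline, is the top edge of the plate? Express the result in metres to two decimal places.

y_top ≈ 2.29 m

γ = 1.339 × 9.81 = 13.13559 kN/m³.
A = 1.6 × 3.93 = 6.288 m².
From F = γ·h_c·A, the centroid depth is h_c = 291/(13.13559 × 6.288) = 3.52315 m.
The plate makes 34.2° with the vertical, i.e. θ = 90° − 34.2° = 55.8° to the horizontal. Measuring y along the incline from the free-surface line, vertical depth h = y·sinθ with sinθ = 0.827081.
Along the incline, y_c = h_c/sinθ = 3.52315/0.827081 = 4.25974 m.
The centroid lies 3.93/2 = 1.965 m below the top edge, so the top edge sits at y_top = 4.25974 − 1.965 = 2.29474 m along the incline.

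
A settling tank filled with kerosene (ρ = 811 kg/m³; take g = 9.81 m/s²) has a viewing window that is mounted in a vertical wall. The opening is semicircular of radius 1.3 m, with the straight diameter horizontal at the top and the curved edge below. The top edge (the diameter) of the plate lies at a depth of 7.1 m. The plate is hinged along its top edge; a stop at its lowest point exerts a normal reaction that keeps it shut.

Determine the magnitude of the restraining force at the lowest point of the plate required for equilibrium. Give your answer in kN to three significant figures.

γ = ρg = 811 × 9.81 / 1000 = 7.95591 kN/m³.
The centroid of a semicircle lies 4r/(3π) = 0.551737 m from the diameter, here below the top edge, so the centroid depth is h_c = 7.1 + 0.551737 = 7.65174 m.
A = πr²/2 = π × 1.3²/2 = 2.65465 m².
Resultant F = γ·h_c·A = 7.95591 × 7.65174 × 2.65465 = 161.606 kN.
I_c = (π/8 − 8/(9π))·r⁴ = 0.109757 × 1.3⁴ = 0.313477 m⁴.
Centre of pressure: y_p = y_c + I_c/(y_c·A) = 7.65174 + 0.313477/(7.65174 × 2.65465) = 7.65174 + 0.0154326 = 7.66717 m along the plane.
The resultant acts 0.551737 + 0.0154326 = 0.56717 m (along the plate) below the hinge at the top edge, so the moment about the hinge is M = F × 0.56717 = 161.606 × 0.56717 = 91.6581 kN·m.
A normal force at the bottom, 1.3 m from the hinge, must supply this moment: P = 91.6581/1.3 = 70.5062 kN.

P ≈ 70.5 kN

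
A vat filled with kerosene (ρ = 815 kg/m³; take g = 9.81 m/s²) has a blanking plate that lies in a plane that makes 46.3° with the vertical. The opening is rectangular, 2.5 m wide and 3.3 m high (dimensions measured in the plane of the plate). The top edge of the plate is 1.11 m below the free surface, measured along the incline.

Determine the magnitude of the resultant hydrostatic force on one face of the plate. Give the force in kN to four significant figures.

F ≈ 125.8 kN

γ = ρg = 815 × 9.81 / 1000 = 7.99515 kN/m³.
The plate makes 46.3° with the vertical, i.e. θ = 90° − 46.3° = 43.7° to the horizontal. Measuring y along the incline from the free-surface line, vertical depth h = y·sinθ with sinθ = 0.690882.
The centroid lies 3.3/2 = 1.65 m below the top edge, so y_c = 1.11 + 1.65 = 2.76 m and h_c = 2.76 × 0.690882 = 1.90683 m.
A = 2.5 × 3.3 = 8.25 m².
Resultant F = γ·h_c·A = 7.99515 × 1.90683 × 8.25 = 125.774 kN.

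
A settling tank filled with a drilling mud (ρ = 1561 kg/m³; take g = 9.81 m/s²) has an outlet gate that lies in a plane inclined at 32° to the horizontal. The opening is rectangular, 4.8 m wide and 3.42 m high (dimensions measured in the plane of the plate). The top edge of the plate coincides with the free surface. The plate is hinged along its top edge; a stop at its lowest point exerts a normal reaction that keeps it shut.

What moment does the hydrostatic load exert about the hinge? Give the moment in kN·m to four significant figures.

M ≈ 519.4 kN·m

γ = ρg = 1561 × 9.81 / 1000 = 15.31341 kN/m³.
Let θ = 32° be the plate's angle to the horizontal; measure y along the incline from where the plane meets the free surface. Vertical depth h = y·sinθ with sinθ = 0.529919.
The centroid lies 3.42/2 = 1.71 m below the top edge, so y_c = 1.71 m and h_c = 1.71 × 0.529919 = 0.906161 m.
A = 4.8 × 3.42 = 16.416 m².
Resultant F = γ·h_c·A = 15.31341 × 0.906161 × 16.416 = 227.795 kN.
I_c = b·h³/12 = 4.8 × 3.42³/12 = 16.0007 m⁴.
Centre of pressure: y_p = y_c + I_c/(y_c·A) = 1.71 + 16.0007/(1.71 × 16.416) = 1.71 + 0.570001 = 2.28 m along the plane.
The resultant acts 1.71 + 0.570001 = 2.28 m (along the plate) below the hinge at the top edge, so the moment about the hinge is M = F × 2.28 = 227.795 × 2.28 = 519.373 kN·m.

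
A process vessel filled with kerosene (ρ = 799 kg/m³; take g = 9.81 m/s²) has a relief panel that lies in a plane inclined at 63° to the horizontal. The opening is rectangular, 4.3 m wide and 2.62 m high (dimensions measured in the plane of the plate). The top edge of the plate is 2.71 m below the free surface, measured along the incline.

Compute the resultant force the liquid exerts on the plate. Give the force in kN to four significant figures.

F ≈ 316.3 kN

γ = ρg = 799 × 9.81 / 1000 = 7.83819 kN/m³.
Let θ = 63° be the plate's angle to the horizontal; measure y along the incline from where the plane meets the free surface. Vertical depth h = y·sinθ with sinθ = 0.891007.
The centroid lies 2.62/2 = 1.31 m below the top edge, so y_c = 2.71 + 1.31 = 4.02 m and h_c = 4.02 × 0.891007 = 3.58185 m.
A = 4.3 × 2.62 = 11.266 m².
Resultant F = γ·h_c·A = 7.83819 × 3.58185 × 11.266 = 316.295 kN.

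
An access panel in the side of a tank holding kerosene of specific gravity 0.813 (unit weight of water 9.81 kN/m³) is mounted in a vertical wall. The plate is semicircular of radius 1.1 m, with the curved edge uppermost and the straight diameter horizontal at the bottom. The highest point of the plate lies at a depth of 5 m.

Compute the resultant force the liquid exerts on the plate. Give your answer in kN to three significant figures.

γ = 0.813 × 9.81 = 7.97553 kN/m³.
The centroid lies 4r/(3π) = 0.466854 m above the diameter, so r − 4r/(3π) = 1.1 − 0.466854 = 0.633146 m below the topmost point, so the centroid depth is h_c = 5 + 0.633146 = 5.63315 m.
A = πr²/2 = π × 1.1²/2 = 1.90066 m².
Resultant F = γ·h_c·A = 7.97553 × 5.63315 × 1.90066 = 85.3916 kN.

F ≈ 85.4 kN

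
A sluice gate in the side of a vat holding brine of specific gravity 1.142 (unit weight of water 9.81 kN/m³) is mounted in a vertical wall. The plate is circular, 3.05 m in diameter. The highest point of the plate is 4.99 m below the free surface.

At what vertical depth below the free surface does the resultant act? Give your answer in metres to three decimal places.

h_p = 6.604 m

γ = 1.142 × 9.81 = 11.20302 kN/m³.
The centroid is at the centre, 1.525 m below the top of the plate, so the centroid depth is h_c = 4.99 + 1.525 = 6.515 m.
A = π(1.525)² = 7.30617 m².
Resultant F = γ·h_c·A = 11.20302 × 6.515 × 7.30617 = 533.26 kN.
I_c = πr⁴/4 = π × 1.525⁴/4 = 4.24785 m⁴.
Centre of pressure: y_p = y_c + I_c/(y_c·A) = 6.515 + 4.24785/(6.515 × 7.30617) = 6.515 + 0.0892411 = 6.60424 m along the plane.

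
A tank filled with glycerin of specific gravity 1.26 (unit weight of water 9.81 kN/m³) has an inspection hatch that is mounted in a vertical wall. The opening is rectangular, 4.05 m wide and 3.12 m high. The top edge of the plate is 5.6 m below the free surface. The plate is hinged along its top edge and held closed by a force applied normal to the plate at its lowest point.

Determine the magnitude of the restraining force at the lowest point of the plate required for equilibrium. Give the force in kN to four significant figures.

P ≈ 599.8 kN

γ = 1.26 × 9.81 = 12.3606 kN/m³.
The centroid lies 3.12/2 = 1.56 m below the top edge, so the centroid depth is h_c = 5.6 + 1.56 = 7.16 m.
A = 4.05 × 3.12 = 12.636 m².
Resultant F = γ·h_c·A = 12.3606 × 7.16 × 12.636 = 1118.31 kN.
I_c = b·h³/12 = 4.05 × 3.12³/12 = 10.2503 m⁴.
Centre of pressure: y_p = y_c + I_c/(y_c·A) = 7.16 + 10.2503/(7.16 × 12.636) = 7.16 + 0.113296 = 7.2733 m along the plane.
The resultant acts 1.56 + 0.113296 = 1.6733 m (along the plate) below the hinge at the top edge, so the moment about the hinge is M = F × 1.6733 = 1118.31 × 1.6733 = 1871.27 kN·m.
A normal force at the bottom, 3.12 m from the hinge, must supply this moment: P = 1871.27/3.12 = 599.766 kN.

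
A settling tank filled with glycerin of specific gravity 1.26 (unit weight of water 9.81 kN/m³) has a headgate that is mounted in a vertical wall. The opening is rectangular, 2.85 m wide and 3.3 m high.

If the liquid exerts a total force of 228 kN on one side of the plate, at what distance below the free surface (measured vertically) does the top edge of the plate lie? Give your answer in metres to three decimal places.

γ = 1.26 × 9.81 = 12.3606 kN/m³.
A = 2.85 × 3.3 = 9.405 m².
From F = γ·h_c·A, the centroid depth is h_c = 228/(12.3606 × 9.405) = 1.96127 m.
The centroid lies 3.3/2 = 1.65 m below the top edge, so the top edge sits at h_top = 1.96127 − 1.65 = 0.31127 m below the surface.

d_top ≈ 0.311 m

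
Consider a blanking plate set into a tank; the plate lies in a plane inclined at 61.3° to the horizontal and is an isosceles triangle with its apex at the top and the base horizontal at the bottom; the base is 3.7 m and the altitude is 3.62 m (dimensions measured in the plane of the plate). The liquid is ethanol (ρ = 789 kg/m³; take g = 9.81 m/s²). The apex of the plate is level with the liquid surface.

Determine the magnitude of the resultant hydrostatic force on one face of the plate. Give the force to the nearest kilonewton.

F ≈ 110 kN

γ = ρg = 789 × 9.81 / 1000 = 7.74009 kN/m³.
Let θ = 61.3° be the plate's angle to the horizontal; measure y along the incline from where the plane meets the free surface. Vertical depth h = y·sinθ with sinθ = 0.877146.
With the apex up, the centroid sits 2h/3 = 2 × 3.62/3 = 2.41333 m below the apex, so y_c = 2.41333 m and h_c = 2.41333 × 0.877146 = 2.11684 m.
A = ½ × 3.7 × 3.62 = 6.697 m².
Resultant F = γ·h_c·A = 7.74009 × 2.11684 × 6.697 = 109.727 kN.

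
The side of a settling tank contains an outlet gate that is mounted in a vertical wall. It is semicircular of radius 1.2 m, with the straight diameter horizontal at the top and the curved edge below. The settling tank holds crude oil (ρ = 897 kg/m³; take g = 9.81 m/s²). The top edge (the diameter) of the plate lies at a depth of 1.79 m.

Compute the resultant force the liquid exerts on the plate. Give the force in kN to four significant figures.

γ = ρg = 897 × 9.81 / 1000 = 8.79957 kN/m³.
The centroid of a semicircle lies 4r/(3π) = 0.509296 m from the diameter, here below the top edge, so the centroid depth is h_c = 1.79 + 0.509296 = 2.2993 m.
A = πr²/2 = π × 1.2²/2 = 2.26195 m².
Resultant F = γ·h_c·A = 8.79957 × 2.2993 × 2.26195 = 45.7657 kN.

F ≈ 45.77 kN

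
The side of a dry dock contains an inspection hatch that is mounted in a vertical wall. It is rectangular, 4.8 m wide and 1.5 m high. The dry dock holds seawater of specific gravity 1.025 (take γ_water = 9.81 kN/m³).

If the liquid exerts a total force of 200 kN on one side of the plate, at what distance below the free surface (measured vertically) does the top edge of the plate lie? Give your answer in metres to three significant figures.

γ = 1.025 × 9.81 = 10.05525 kN/m³.
A = 4.8 × 1.5 = 7.2 m².
From F = γ·h_c·A, the centroid depth is h_c = 200/(10.05525 × 7.2) = 2.76251 m.
The centroid lies 1.5/2 = 0.75 m below the top edge, so the top edge sits at h_top = 2.76251 − 0.75 = 2.01251 m below the surface.

d_top ≈ 2.01 m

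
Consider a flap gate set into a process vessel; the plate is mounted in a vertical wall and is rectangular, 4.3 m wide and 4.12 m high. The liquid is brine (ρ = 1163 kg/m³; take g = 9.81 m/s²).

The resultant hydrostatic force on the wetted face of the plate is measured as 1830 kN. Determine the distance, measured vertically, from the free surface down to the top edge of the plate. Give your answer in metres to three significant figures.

γ = ρg = 1163 × 9.81 / 1000 = 11.40903 kN/m³.
A = 4.3 × 4.12 = 17.716 m².
From F = γ·h_c·A, the centroid depth is h_c = 1830/(11.40903 × 17.716) = 9.05392 m.
The centroid lies 4.12/2 = 2.06 m below the top edge, so the top edge sits at h_top = 9.05392 − 2.06 = 6.99392 m below the surface.

d_top ≈ 6.99 m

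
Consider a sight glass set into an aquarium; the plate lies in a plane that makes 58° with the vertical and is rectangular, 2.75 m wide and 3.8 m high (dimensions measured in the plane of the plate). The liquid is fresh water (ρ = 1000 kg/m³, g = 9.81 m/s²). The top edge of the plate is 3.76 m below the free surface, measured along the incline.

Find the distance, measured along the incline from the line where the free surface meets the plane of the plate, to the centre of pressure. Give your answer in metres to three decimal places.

y_p = 5.873 m

γ = ρg = 1000 × 9.81 = 9810 N/m³ = 9.81 kN/m³.
The plate makes 58° with the vertical, i.e. θ = 90° − 58° = 32° to the horizontal. Measuring y along the incline from the free-surface line, vertical depth h = y·sinθ with sinθ = 0.529919.
The centroid lies 3.8/2 = 1.9 m below the top edge, so y_c = 3.76 + 1.9 = 5.66 m and h_c = 5.66 × 0.529919 = 2.99934 m.
A = 2.75 × 3.8 = 10.45 m².
Resultant F = γ·h_c·A = 9.81 × 2.99934 × 10.45 = 307.476 kN.
I_c = b·h³/12 = 2.75 × 3.8³/12 = 12.5748 m⁴.
Centre of pressure: y_p = y_c + I_c/(y_c·A) = 5.66 + 12.5748/(5.66 × 10.45) = 5.66 + 0.212602 = 5.8726 m along the plane.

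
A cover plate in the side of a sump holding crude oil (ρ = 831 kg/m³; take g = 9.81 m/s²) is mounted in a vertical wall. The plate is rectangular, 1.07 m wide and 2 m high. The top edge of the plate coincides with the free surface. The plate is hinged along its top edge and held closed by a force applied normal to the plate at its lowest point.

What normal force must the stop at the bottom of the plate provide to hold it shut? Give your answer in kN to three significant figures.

γ = ρg = 831 × 9.81 / 1000 = 8.15211 kN/m³.
The centroid lies 2/2 = 1 m below the top edge, so the centroid depth is h_c = 1 m.
A = 1.07 × 2 = 2.14 m².
Resultant F = γ·h_c·A = 8.15211 × 1 × 2.14 = 17.4455 kN.
I_c = b·h³/12 = 1.07 × 2³/12 = 0.713333 m⁴.
Centre of pressure: y_p = y_c + I_c/(y_c·A) = 1 + 0.713333/(1 × 2.14) = 1 + 0.333333 = 1.33333 m along the plane.
The resultant acts 1 + 0.333333 = 1.33333 m (along the plate) below the hinge at the top edge, so the moment about the hinge is M = F × 1.33333 = 17.4455 × 1.33333 = 23.2606 kN·m.
A normal force at the bottom, 2 m from the hinge, must supply this moment: P = 23.2606/2 = 11.6303 kN.

P ≈ 11.6 kN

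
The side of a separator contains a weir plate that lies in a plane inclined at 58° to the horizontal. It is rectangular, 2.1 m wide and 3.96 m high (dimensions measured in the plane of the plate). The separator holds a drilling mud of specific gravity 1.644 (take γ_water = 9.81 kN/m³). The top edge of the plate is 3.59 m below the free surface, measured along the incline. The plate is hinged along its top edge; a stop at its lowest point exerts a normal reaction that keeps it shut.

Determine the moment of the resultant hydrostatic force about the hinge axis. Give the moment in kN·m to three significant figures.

γ = 1.644 × 9.81 = 16.12764 kN/m³.
Let θ = 58° be the plate's angle to the horizontal; measure y along the incline from where the plane meets the free surface. Vertical depth h = y·sinθ with sinθ = 0.848048.
The centroid lies 3.96/2 = 1.98 m below the top edge, so y_c = 3.59 + 1.98 = 5.57 m and h_c = 5.57 × 0.848048 = 4.72363 m.
A = 2.1 × 3.96 = 8.316 m².
Resultant F = γ·h_c·A = 16.12764 × 4.72363 × 8.316 = 633.521 kN.
I_c = b·h³/12 = 2.1 × 3.96³/12 = 10.8673 m⁴.
Centre of pressure: y_p = y_c + I_c/(y_c·A) = 5.57 + 10.8673/(5.57 × 8.316) = 5.57 + 0.234613 = 5.80461 m along the plane.
The resultant acts 1.98 + 0.234613 = 2.21461 m (along the plate) below the hinge at the top edge, so the moment about the hinge is M = F × 2.21461 = 633.521 × 2.21461 = 1403 kN·m.

M ≈ 1400 kN·m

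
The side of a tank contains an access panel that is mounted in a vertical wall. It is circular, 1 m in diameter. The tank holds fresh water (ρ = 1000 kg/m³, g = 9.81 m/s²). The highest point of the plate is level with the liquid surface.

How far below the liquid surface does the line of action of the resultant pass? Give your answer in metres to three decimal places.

h_p = 0.625 m

γ = ρg = 1000 × 9.81 = 9810 N/m³ = 9.81 kN/m³.
The centroid is at the centre, 0.5 m below the top of the plate, so the centroid depth is h_c = 0.5 m.
A = π(0.5)² = 0.785398 m².
Resultant F = γ·h_c·A = 9.81 × 0.5 × 0.785398 = 3.85238 kN.
I_c = πr⁴/4 = π × 0.5⁴/4 = 0.0490874 m⁴.
Centre of pressure: y_p = y_c + I_c/(y_c·A) = 0.5 + 0.0490874/(0.5 × 0.785398) = 0.5 + 0.125 = 0.625 m along the plane.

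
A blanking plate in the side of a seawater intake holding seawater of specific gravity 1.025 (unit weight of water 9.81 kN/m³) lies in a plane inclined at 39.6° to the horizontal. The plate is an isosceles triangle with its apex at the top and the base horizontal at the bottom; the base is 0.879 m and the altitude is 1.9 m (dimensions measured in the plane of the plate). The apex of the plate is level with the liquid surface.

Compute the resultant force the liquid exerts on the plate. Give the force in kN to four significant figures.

γ = 1.025 × 9.81 = 10.05525 kN/m³.
Let θ = 39.6° be the plate's angle to the horizontal; measure y along the incline from where the plane meets the free surface. Vertical depth h = y·sinθ with sinθ = 0.637424.
With the apex up, the centroid sits 2h/3 = 2 × 1.9/3 = 1.26667 m below the apex, so y_c = 1.26667 m and h_c = 1.26667 × 0.637424 = 0.807406 m.
A = ½ × 0.879 × 1.9 = 0.83505 m².
Resultant F = γ·h_c·A = 10.05525 × 0.807406 × 0.83505 = 6.77949 kN.

F ≈ 6.779 kN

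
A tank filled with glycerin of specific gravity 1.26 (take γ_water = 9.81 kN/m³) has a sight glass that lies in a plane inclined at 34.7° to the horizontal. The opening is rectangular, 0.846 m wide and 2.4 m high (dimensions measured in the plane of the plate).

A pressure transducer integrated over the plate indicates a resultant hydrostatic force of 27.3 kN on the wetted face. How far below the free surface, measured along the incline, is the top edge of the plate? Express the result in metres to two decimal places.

γ = 1.26 × 9.81 = 12.3606 kN/m³.
A = 0.846 × 2.4 = 2.0304 m².
From F = γ·h_c·A, the centroid depth is h_c = 27.3/(12.3606 × 2.0304) = 1.08778 m.
Let θ = 34.7° be the plate's angle to the horizontal; measure y along the incline from where the plane meets the free surface. Vertical depth h = y·sinθ with sinθ = 0.569280.
Along the incline, y_c = h_c/sinθ = 1.08778/0.569280 = 1.9108 m.
The centroid lies 2.4/2 = 1.2 m below the top edge, so the top edge sits at y_top = 1.9108 − 1.2 = 0.7108 m along the incline.

y_top ≈ 0.71 m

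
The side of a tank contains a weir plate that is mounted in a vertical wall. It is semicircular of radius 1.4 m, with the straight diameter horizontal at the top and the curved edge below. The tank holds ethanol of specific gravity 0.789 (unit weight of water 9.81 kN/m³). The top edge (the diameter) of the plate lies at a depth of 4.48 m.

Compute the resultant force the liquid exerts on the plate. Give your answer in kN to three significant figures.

γ = 0.789 × 9.81 = 7.74009 kN/m³.
The centroid of a semicircle lies 4r/(3π) = 0.594178 m from the diameter, here below the top edge, so the centroid depth is h_c = 4.48 + 0.594178 = 5.07418 m.
A = πr²/2 = π × 1.4²/2 = 3.07876 m².
Resultant F = γ·h_c·A = 7.74009 × 5.07418 × 3.07876 = 120.917 kN.

F ≈ 121 kN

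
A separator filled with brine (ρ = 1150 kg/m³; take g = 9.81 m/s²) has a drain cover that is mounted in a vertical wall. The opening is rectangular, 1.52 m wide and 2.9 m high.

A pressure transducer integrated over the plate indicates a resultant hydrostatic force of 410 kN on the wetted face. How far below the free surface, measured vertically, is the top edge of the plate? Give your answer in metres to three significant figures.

γ = ρg = 1150 × 9.81 / 1000 = 11.2815 kN/m³.
A = 1.52 × 2.9 = 4.408 m².
From F = γ·h_c·A, the centroid depth is h_c = 410/(11.2815 × 4.408) = 8.24471 m.
The centroid lies 2.9/2 = 1.45 m below the top edge, so the top edge sits at h_top = 8.24471 − 1.45 = 6.79471 m below the surface.

d_top ≈ 6.79 m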